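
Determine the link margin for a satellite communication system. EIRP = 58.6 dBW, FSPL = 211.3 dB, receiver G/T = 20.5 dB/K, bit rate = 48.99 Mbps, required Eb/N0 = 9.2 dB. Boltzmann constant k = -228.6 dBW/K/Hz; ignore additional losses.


C/N0 = EIRP - FSPL + G/T - k = 58.6 - 211.3 + 20.5 - (-228.6)
C/N0 = 96.4000 dB-Hz
R_b = 48.99 Mbps = 4.899e+07 bps -> 10*log10(R_b) = 76.9011 dB-Hz
Eb/N0 = C/N0 - 10*log10(R_b) = 96.4000 - 76.9011 = 19.4989 dB
Margin = Eb/N0 - Eb/N0_req = 19.4989 - 9.2 = 10.2989 dB (link closes)

10.2989 dB


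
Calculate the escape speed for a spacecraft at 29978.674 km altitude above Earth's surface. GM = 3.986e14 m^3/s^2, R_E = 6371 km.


r = 6371.0 + 29978.674 = 36349.6740 km = 3.6349674e+07 m
v_esc = sqrt(2*mu/r) = sqrt(2*3.986e14 / 3.6349674e+07)
v_esc = 4683.0995 m/s = 4.6831 km/s

4.6831 km/s


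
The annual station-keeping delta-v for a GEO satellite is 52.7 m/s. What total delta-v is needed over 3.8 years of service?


dV = rate * years = 52.7 * 3.8
dV = 200.2600 m/s

200.2600 m/s


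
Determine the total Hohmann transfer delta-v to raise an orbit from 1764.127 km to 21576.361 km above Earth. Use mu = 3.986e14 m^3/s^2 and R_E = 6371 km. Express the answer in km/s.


r1 = 8135.1270 km = 8.135127e+06 m
r2 = 27947.3610 km = 2.7947361e+07 m
dv1 = sqrt(mu/r1)*(sqrt(2*r2/(r1+r2)) - 1) = 1712.3022 m/s
dv2 = sqrt(mu/r2)*(1 - sqrt(2*r1/(r1+r2))) = 1240.5883 m/s
total dv = |dv1| + |dv2| = 1712.3022 + 1240.5883 = 2952.8904 m/s = 2.9529 km/s

2.9529 km/s


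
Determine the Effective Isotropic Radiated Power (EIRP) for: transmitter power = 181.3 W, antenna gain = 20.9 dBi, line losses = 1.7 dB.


Pt = 181.3 W = 22.5840 dBW
EIRP = Pt_dBW + Gt - losses = 22.5840 + 20.9 - 1.7 = 41.7840 dBW

41.7840 dBW


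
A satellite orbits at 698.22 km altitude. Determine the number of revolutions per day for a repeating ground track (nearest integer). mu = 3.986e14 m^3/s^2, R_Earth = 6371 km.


r = 7.06922e+06 m
T = 2*pi*sqrt(r^3/mu) = 5915.1868 s = 98.5864 min
revs/day = 1440 / 98.5864 = 14.6065
Rounded: 15 revolutions per day

15 revolutions per day


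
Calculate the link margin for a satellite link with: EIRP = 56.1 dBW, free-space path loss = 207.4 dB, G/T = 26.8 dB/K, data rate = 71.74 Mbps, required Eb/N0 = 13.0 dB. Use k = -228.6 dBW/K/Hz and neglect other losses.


C/N0 = EIRP - FSPL + G/T - k = 56.1 - 207.4 + 26.8 - (-228.6)
C/N0 = 104.1000 dB-Hz
R_b = 71.74 Mbps = 7.174e+07 bps -> 10*log10(R_b) = 78.5576 dB-Hz
Eb/N0 = C/N0 - 10*log10(R_b) = 104.1000 - 78.5576 = 25.5424 dB
Margin = Eb/N0 - Eb/N0_req = 25.5424 - 13.0 = 12.5424 dB (link closes)

12.5424 dB


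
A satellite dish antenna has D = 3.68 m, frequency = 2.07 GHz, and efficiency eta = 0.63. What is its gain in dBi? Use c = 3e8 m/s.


lambda = c/f = 3e8 / 2.07e+09 = 0.1449275 m
G = eta*(pi*D/lambda)^2 = 0.63*(pi*3.68/0.1449275)^2
G = 4008.9821 (linear)
G = 10*log10(4008.9821) = 36.0303 dBi

36.0303 dBi


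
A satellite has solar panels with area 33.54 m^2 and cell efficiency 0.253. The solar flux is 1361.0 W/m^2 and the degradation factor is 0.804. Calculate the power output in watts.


P = area * eta * S * degradation
P = 33.54 * 0.253 * 1361.0 * 0.804
P = 9285.3388 W

9285.3388 W


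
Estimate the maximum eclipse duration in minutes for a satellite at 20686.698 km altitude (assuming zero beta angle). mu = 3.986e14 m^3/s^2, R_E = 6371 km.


r = 27057.6980 km
T = 738.2377 min
Eclipse fraction = arcsin(R_E/r)/pi = arcsin(6371.0000/27057.6980)/pi
= arcsin(0.2354598)/pi = 0.0756596
Eclipse duration = 0.0756596 * 738.2377 = 55.8548 min

55.8548 minutes


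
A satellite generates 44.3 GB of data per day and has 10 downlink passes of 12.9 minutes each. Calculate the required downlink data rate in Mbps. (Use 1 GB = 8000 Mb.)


total contact time = 10 * 12.9 * 60 = 7740.0000 s
data = 44.3 GB = 354400.0000 Mb
rate = 354400.0000 / 7740.0000 = 45.7881 Mbps

45.7881 Mbps


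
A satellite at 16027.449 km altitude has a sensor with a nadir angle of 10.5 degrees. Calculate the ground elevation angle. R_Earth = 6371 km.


r = R_E + alt = 22398.4490 km
Law of sines in the satellite / Earth-center / ground-point triangle:
  sin(nadir)/R_E = sin(90 + el)/r  =>  cos(el) = (r/R_E)*sin(nadir)
cos(el) = (22398.4490 / 6371.0000) * sin(10.5 deg) = 0.6406833
el = arccos(0.6406833) = 50.1572 deg
(Earth-central angle = 90 - nadir - el = 29.3428 deg)

50.1572 degrees


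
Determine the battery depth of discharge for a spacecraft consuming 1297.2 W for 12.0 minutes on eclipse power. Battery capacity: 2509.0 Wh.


E_used = P * t / 60 = 1297.2 * 12.0 / 60 = 259.4400 Wh
DOD = E_used / E_total * 100 = 259.4400 / 2509.0 * 100
DOD = 10.3404 %

10.3404 %


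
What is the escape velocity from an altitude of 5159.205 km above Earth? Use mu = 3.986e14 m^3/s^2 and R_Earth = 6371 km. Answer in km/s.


r = 6371.0 + 5159.205 = 11530.2050 km = 1.1530205e+07 m
v_esc = sqrt(2*mu/r) = sqrt(2*3.986e14 / 1.1530205e+07)
v_esc = 8315.0551 m/s = 8.3151 km/s

8.3151 km/s


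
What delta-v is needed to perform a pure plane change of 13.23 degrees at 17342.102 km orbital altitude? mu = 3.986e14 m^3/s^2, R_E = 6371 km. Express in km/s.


r = 23713.1020 km = 2.3713102e+07 m
V = sqrt(mu/r) = 4099.9113 m/s
di = 13.23 deg = 0.2309071 rad
dV = 2*V*sin(di/2) = 2*4099.9113*sin(0.1154535)
dV = 944.5967 m/s = 0.9445967 km/s

0.9446 km/s


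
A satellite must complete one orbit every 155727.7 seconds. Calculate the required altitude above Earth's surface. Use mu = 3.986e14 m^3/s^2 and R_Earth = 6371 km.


T = 155727.7 s
r = (mu*T^2/(4*pi^2))^(1/3) = (3.986e14 * 155727.7^2 / (4*pi^2))^(1/3)
r = 6.2560916e+07 m = 62560.9160 km
alt = r - R_E = 62560.9160 - 6371 = 56189.9160 km

56189.9160 km


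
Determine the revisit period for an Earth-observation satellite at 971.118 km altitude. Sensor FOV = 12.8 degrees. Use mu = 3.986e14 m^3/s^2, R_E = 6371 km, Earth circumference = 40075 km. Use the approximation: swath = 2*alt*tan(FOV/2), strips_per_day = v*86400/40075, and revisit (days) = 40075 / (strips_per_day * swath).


swath = 2*971.118*tan(0.1117011) = 217.8567 km
v = sqrt(mu/r) = 7368.1417 m/s = 7.3681 km/s
strips/day = v*86400/40075 = 7.3681*86400/40075 = 15.8854
coverage/day = strips * swath = 15.8854 * 217.8567 = 3460.7406 km
revisit = 40075 / 3460.7406 = 11.5799 days

11.5799 days


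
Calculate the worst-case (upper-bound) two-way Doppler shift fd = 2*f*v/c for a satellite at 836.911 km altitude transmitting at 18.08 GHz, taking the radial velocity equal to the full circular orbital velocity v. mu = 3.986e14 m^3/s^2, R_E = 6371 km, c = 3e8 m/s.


r = 7.207911e+06 m
v = sqrt(mu/r) = 7436.4205 m/s (worst-case radial velocity)
f = 18.08 GHz = 1.808e+10 Hz
fd = 2*f*v/c = 2*1.808e+10*7436.4205/3.0e+08
fd = 896336.5509 Hz

896336.5509 Hz


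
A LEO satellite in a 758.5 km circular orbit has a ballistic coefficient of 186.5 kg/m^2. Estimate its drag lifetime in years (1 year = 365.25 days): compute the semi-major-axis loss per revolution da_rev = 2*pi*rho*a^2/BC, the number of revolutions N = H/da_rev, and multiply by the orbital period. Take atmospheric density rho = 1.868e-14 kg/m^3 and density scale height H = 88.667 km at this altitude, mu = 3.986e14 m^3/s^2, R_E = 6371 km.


a = R_E + alt = 7129.5000 km = 7.1295e+06 m
da_rev = 2*pi*rho*a^2/BC = 2*pi*1.868e-14*(7.1295e+06)^2/186.5 = 0.0319886602 m per revolution
N = H/da_rev = 88667.0000 m / 0.0319886602 m = 2.771826e+06 revolutions
P = 2*pi*sqrt(a^3/mu) = 5991.0071 s
lifetime = N*P = 2.771826e+06 * 5991.0071 = 1.6606029e+10 s = 192199.4110 days
years = 192199.4110 / 365.25 = 526.2133 years

526.2133 years


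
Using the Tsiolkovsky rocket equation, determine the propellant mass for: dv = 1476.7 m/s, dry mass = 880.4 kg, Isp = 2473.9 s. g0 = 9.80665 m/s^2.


ve = Isp * g0 = 2473.9 * 9.80665 = 24260.671435 m/s
mass ratio = exp(dv/ve) = exp(1476.7/24260.671435) = 1.06275868
m_prop = m_dry * (mr - 1) = 880.4 * (1.06275868 - 1)
m_prop = 55.2527 kg

55.2527 kg


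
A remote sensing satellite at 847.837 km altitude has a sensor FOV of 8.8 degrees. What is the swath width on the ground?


FOV = 8.8 deg = 0.153589 rad
swath = 2 * alt * tan(FOV/2) = 2 * 847.837 * tan(0.07679449)
swath = 2 * 847.837 * 0.07694581
swath = 130.4750 km

130.4750 km


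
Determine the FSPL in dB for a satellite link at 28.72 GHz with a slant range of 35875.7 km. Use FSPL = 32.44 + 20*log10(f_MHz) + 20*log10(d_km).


f = 28.72 GHz = 28720.0000 MHz
d = 35875.7 km
FSPL = 32.44 + 20*log10(28720.0000) + 20*log10(35875.7)
FSPL = 32.44 + 89.1637 + 91.0960
FSPL = 212.6997 dB

212.6997 dB


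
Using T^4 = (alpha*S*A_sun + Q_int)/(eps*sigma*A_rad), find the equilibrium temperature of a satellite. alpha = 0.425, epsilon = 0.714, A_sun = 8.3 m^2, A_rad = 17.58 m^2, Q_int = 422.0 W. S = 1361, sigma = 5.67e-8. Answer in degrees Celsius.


Numerator = alpha*S*A_sun + Q_int = 0.425*1361*8.3 + 422.0 = 5222.9275 W
Denominator = eps*sigma*A_rad = 0.714*5.67e-8*17.58 = 7.117052e-07 W/K^4
T^4 = 7.3386108e+09 K^4
T = 292.6870 K = 19.5370 C

19.5370 degrees Celsius


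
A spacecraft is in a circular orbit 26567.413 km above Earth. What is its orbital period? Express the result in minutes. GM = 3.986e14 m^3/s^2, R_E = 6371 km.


r = 32938.4130 km = 3.2938413e+07 m
T = 2*pi*sqrt(r^3/mu) = 2*pi*sqrt(3.5736171e+22 / 3.986e14)
T = 59492.9120 s = 991.5485 min

991.5485 minutes


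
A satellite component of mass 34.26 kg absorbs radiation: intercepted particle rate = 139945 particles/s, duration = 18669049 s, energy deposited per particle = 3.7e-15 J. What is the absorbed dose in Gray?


Total energy deposited = rate * time * E_per
  = 139945 * 18669049 * 3.7e-15 = 0.009666768 J
Dose = E_total / mass = 0.009666768 / 34.26
Dose = 2.8215903e-04 Gy

2.8216e-04 Gy


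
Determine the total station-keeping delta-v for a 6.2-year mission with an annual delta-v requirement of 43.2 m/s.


dV = rate * years = 43.2 * 6.2
dV = 267.8400 m/s

267.8400 m/s


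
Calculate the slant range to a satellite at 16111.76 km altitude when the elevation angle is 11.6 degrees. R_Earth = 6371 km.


h = 16111.76 km, el = 11.6 deg
d = -R_E*sin(el) + sqrt((R_E*sin(el))^2 + 2*R_E*h + h^2)
d = -6371.0000*sin(0.2024582) + sqrt((6371.0000*0.2010779)^2 + 2*6371.0000*16111.76 + 16111.76^2)
d = 20318.1453 km

20318.1453 km


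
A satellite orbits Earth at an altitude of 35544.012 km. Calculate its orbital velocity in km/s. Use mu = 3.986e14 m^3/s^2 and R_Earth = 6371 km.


r = R_E + alt = 6371.0 + 35544.012 = 41915.0120 km = 4.1915012e+07 m
v = sqrt(mu/r) = sqrt(3.986e14 / 4.1915012e+07) = 3083.7833 m/s = 3.0838 km/s

3.0838 km/s


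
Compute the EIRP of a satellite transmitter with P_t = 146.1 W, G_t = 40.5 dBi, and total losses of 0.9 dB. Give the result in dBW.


Pt = 146.1 W = 21.6465 dBW
EIRP = Pt_dBW + Gt - losses = 21.6465 + 40.5 - 0.9 = 61.2465 dBW

61.2465 dBW


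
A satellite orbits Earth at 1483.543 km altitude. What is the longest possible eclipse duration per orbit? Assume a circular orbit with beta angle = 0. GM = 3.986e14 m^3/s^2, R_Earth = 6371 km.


r = 7854.5430 km
T = 115.4626 min
Eclipse fraction = arcsin(R_E/r)/pi = arcsin(6371.0000/7854.5430)/pi
= arcsin(0.8111229)/pi = 0.3011433
Eclipse duration = 0.3011433 * 115.4626 = 34.7708 min

34.7708 minutes


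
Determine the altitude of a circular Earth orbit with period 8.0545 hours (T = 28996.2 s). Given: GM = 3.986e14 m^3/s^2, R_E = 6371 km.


T = 28996.2 s
r = (mu*T^2/(4*pi^2))^(1/3) = (3.986e14 * 28996.2^2 / (4*pi^2))^(1/3)
r = 2.0399518e+07 m = 20399.5182 km
alt = r - R_E = 20399.5182 - 6371 = 14028.5182 km

14028.5182 km


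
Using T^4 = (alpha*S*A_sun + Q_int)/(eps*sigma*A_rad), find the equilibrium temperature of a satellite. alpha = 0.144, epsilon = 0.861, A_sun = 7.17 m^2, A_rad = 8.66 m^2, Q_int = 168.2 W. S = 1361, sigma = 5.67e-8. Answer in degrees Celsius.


Numerator = alpha*S*A_sun + Q_int = 0.144*1361*7.17 + 168.2 = 1573.4053 W
Denominator = eps*sigma*A_rad = 0.861*5.67e-8*8.66 = 4.2276994e-07 W/K^4
T^4 = 3.7216583e+09 K^4
T = 246.9927 K = -26.1573 C

-26.1573 degrees Celsius


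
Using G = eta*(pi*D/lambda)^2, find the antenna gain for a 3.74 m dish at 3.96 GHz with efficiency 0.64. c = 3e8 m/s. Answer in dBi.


lambda = c/f = 3e8 / 3.96e+09 = 0.07575758 m
G = eta*(pi*D/lambda)^2 = 0.64*(pi*3.74/0.07575758)^2
G = 15394.6843 (linear)
G = 10*log10(15394.6843) = 41.8737 dBi

41.8737 dBi


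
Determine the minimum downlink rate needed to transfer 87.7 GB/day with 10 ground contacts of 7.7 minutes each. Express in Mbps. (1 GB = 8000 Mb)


total contact time = 10 * 7.7 * 60 = 4620.0000 s
data = 87.7 GB = 701600.0000 Mb
rate = 701600.0000 / 4620.0000 = 151.8615 Mbps

151.8615 Mbps


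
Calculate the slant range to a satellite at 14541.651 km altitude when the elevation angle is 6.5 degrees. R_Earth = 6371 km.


h = 14541.651 km, el = 6.5 deg
d = -R_E*sin(el) + sqrt((R_E*sin(el))^2 + 2*R_E*h + h^2)
d = -6371.0000*sin(0.1134464) + sqrt((6371.0000*0.1132032)^2 + 2*6371.0000*14541.651 + 14541.651^2)
d = 19210.4026 km

19210.4026 km


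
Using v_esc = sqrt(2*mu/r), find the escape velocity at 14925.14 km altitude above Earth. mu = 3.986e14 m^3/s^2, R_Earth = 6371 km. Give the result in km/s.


r = 6371.0 + 14925.14 = 21296.1400 km = 2.129614e+07 m
v_esc = sqrt(2*mu/r) = sqrt(2*3.986e14 / 2.129614e+07)
v_esc = 6118.3342 m/s = 6.1183 km/s

6.1183 km/s


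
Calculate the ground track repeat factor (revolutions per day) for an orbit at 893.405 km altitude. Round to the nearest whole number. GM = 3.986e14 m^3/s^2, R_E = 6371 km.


r = 7.264405e+06 m
T = 2*pi*sqrt(r^3/mu) = 6161.8524 s = 102.6975 min
revs/day = 1440 / 102.6975 = 14.0218
Rounded: 14 revolutions per day

14 revolutions per day


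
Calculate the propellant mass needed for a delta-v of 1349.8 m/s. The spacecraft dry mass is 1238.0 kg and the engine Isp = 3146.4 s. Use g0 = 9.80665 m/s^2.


ve = Isp * g0 = 3146.4 * 9.80665 = 30855.643560 m/s
mass ratio = exp(dv/ve) = exp(1349.8/30855.643560) = 1.04471659
m_prop = m_dry * (mr - 1) = 1238.0 * (1.04471659 - 1)
m_prop = 55.3591 kg

55.3591 kg


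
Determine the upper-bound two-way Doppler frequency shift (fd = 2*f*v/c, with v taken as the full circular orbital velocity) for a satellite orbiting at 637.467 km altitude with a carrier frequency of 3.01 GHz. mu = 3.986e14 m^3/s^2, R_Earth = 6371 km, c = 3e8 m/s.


r = 7.008467e+06 m
v = sqrt(mu/r) = 7541.4895 m/s (worst-case radial velocity)
f = 3.01 GHz = 3.01e+09 Hz
fd = 2*f*v/c = 2*3.01e+09*7541.4895/3.0e+08
fd = 151332.5560 Hz

151332.5560 Hz


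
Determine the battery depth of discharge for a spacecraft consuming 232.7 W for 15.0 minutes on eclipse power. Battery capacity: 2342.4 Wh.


E_used = P * t / 60 = 232.7 * 15.0 / 60 = 58.1750 Wh
DOD = E_used / E_total * 100 = 58.1750 / 2342.4 * 100
DOD = 2.4836 %

2.4836 %


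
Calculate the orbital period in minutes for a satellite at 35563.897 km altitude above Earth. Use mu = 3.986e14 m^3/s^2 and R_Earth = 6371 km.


r = 41934.8970 km = 4.1934897e+07 m
T = 2*pi*sqrt(r^3/mu) = 2*pi*sqrt(7.3744009e+22 / 3.986e14)
T = 85462.3031 s = 1424.3717 min

1424.3717 minutes


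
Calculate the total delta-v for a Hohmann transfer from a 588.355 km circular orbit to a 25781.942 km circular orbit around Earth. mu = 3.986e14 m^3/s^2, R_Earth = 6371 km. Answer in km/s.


r1 = 6959.3550 km = 6.959355e+06 m
r2 = 32152.9420 km = 3.2152942e+07 m
dv1 = sqrt(mu/r1)*(sqrt(2*r2/(r1+r2)) - 1) = 2135.9932 m/s
dv2 = sqrt(mu/r2)*(1 - sqrt(2*r1/(r1+r2))) = 1420.5416 m/s
total dv = |dv1| + |dv2| = 2135.9932 + 1420.5416 = 3556.5348 m/s = 3.5565 km/s

3.5565 km/s


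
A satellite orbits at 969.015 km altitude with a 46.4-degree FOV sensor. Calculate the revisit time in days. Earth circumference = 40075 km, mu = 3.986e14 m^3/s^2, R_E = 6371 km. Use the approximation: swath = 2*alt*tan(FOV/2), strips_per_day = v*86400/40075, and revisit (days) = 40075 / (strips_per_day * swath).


swath = 2*969.015*tan(0.4049164) = 830.6407 km
v = sqrt(mu/r) = 7369.1971 m/s = 7.3692 km/s
strips/day = v*86400/40075 = 7.3692*86400/40075 = 15.8877
coverage/day = strips * swath = 15.8877 * 830.6407 = 13196.9509 km
revisit = 40075 / 13196.9509 = 3.0367 days

3.0367 days


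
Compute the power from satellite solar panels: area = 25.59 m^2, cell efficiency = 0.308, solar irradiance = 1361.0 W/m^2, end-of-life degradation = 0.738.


P = area * eta * S * degradation
P = 25.59 * 0.308 * 1361.0 * 0.738
P = 7916.5414 W

7916.5414 W


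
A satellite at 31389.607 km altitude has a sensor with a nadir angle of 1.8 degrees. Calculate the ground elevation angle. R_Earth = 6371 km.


r = R_E + alt = 37760.6070 km
Law of sines in the satellite / Earth-center / ground-point triangle:
  sin(nadir)/R_E = sin(90 + el)/r  =>  cos(el) = (r/R_E)*sin(nadir)
cos(el) = (37760.6070 / 6371.0000) * sin(1.8 deg) = 0.18617
el = arccos(0.18617) = 79.2706 deg
(Earth-central angle = 90 - nadir - el = 8.9294 deg)

79.2706 degrees


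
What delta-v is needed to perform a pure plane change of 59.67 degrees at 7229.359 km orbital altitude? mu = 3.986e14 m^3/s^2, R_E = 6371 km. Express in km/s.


r = 13600.3590 km = 1.3600359e+07 m
V = sqrt(mu/r) = 5413.6910 m/s
di = 59.67 deg = 1.0414 rad
dV = 2*V*sin(di/2) = 2*5413.6910*sin(0.520719)
dV = 5386.6653 m/s = 5.3867 km/s

5.3867 km/s


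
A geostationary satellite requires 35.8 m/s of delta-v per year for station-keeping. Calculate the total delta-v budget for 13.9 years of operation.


dV = rate * years = 35.8 * 13.9
dV = 497.6200 m/s

497.6200 m/s


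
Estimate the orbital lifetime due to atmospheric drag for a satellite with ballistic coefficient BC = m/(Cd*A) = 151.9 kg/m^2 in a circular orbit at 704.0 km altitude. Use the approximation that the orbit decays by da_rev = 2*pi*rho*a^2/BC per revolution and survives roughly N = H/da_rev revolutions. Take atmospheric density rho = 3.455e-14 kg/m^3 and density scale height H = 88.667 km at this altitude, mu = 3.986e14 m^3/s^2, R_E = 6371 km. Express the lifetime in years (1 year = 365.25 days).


a = R_E + alt = 7075.0000 km = 7.075e+06 m
da_rev = 2*pi*rho*a^2/BC = 2*pi*3.455e-14*(7.075e+06)^2/151.9 = 0.0715357335 m per revolution
N = H/da_rev = 88667.0000 m / 0.0715357335 m = 1.2394784e+06 revolutions
P = 2*pi*sqrt(a^3/mu) = 5922.4430 s
lifetime = N*P = 1.2394784e+06 * 5922.4430 = 7.3407404e+09 s = 84962.2735 days
years = 84962.2735 / 365.25 = 232.6140 years

232.6140 years


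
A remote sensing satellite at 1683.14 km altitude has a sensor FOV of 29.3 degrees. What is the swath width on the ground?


FOV = 29.3 deg = 0.5113815 rad
swath = 2 * alt * tan(FOV/2) = 2 * 1683.14 * tan(0.2556907)
swath = 2 * 1683.14 * 0.2614126
swath = 879.9879 km

879.9879 km


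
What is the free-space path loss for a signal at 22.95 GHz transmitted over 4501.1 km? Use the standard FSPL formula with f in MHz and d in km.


f = 22.95 GHz = 22950.0000 MHz
d = 4501.1 km
FSPL = 32.44 + 20*log10(22950.0000) + 20*log10(4501.1)
FSPL = 32.44 + 87.2157 + 73.0664
FSPL = 192.7220 dB

192.7220 dB


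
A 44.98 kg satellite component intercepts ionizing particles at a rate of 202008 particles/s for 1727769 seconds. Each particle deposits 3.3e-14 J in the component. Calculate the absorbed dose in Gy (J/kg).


Total energy deposited = rate * time * E_per
  = 202008 * 1727769 * 3.3e-14 = 0.01151776 J
Dose = E_total / mass = 0.01151776 / 44.98
Dose = 2.5606412e-04 Gy

2.5606e-04 Gy


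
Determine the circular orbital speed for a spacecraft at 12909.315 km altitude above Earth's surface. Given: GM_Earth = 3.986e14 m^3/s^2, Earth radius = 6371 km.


r = R_E + alt = 6371.0 + 12909.315 = 19280.3150 km = 1.9280315e+07 m
v = sqrt(mu/r) = sqrt(3.986e14 / 1.9280315e+07) = 4546.8600 m/s = 4.5469 km/s

4.5469 km/s


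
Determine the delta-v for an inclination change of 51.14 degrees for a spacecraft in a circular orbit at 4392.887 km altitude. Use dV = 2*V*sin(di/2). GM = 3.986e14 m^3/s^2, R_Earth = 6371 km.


r = 10763.8870 km = 1.0763887e+07 m
V = sqrt(mu/r) = 6085.3293 m/s
di = 51.14 deg = 0.8925614 rad
dV = 2*V*sin(di/2) = 2*6085.3293*sin(0.4462807)
dV = 5253.0204 m/s = 5.2530 km/s

5.2530 km/s


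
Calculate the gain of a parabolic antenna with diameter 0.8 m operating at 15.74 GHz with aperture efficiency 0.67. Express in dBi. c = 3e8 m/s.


lambda = c/f = 3e8 / 1.574e+10 = 0.01905972 m
G = eta*(pi*D/lambda)^2 = 0.67*(pi*0.8/0.01905972)^2
G = 11649.8804 (linear)
G = 10*log10(11649.8804) = 40.6632 dBi

40.6632 dBi


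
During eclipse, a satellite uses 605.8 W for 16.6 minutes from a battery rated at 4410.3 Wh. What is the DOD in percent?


E_used = P * t / 60 = 605.8 * 16.6 / 60 = 167.6047 Wh
DOD = E_used / E_total * 100 = 167.6047 / 4410.3 * 100
DOD = 3.8003 %

3.8003 %


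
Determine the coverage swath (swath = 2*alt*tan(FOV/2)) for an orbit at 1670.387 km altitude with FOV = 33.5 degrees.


FOV = 33.5 deg = 0.5846853 rad
swath = 2 * alt * tan(FOV/2) = 2 * 1670.387 * tan(0.2923426)
swath = 2 * 1670.387 * 0.3009658
swath = 1005.4589 km

1005.4589 km


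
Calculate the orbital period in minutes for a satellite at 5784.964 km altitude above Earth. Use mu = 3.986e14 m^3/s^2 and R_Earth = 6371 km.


r = 12155.9640 km = 1.2155964e+07 m
T = 2*pi*sqrt(r^3/mu) = 2*pi*sqrt(1.7962559e+21 / 3.986e14)
T = 13338.1418 s = 222.3024 min

222.3024 minutes


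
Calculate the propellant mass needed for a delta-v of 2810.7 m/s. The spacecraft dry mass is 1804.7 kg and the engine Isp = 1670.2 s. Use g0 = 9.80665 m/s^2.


ve = Isp * g0 = 1670.2 * 9.80665 = 16379.066830 m/s
mass ratio = exp(dv/ve) = exp(2810.7/16379.066830) = 1.18720664
m_prop = m_dry * (mr - 1) = 1804.7 * (1.18720664 - 1)
m_prop = 337.8518 kg

337.8518 kg


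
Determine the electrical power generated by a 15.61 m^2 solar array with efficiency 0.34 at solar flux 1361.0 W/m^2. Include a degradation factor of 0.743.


P = area * eta * S * degradation
P = 15.61 * 0.34 * 1361.0 * 0.743
P = 5366.9650 W

5366.9650 W


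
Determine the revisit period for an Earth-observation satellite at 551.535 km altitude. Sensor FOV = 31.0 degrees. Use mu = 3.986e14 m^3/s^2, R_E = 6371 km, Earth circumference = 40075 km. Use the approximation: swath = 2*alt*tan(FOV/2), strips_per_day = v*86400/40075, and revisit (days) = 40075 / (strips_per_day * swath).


swath = 2*551.535*tan(0.270526) = 305.9084 km
v = sqrt(mu/r) = 7588.1528 m/s = 7.5882 km/s
strips/day = v*86400/40075 = 7.5882*86400/40075 = 16.3597
coverage/day = strips * swath = 16.3597 * 305.9084 = 5004.5803 km
revisit = 40075 / 5004.5803 = 8.0077 days

8.0077 days


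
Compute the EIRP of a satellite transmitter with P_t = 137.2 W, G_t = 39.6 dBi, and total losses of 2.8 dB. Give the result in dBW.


Pt = 137.2 W = 21.3735 dBW
EIRP = Pt_dBW + Gt - losses = 21.3735 + 39.6 - 2.8 = 58.1735 dBW

58.1735 dBW


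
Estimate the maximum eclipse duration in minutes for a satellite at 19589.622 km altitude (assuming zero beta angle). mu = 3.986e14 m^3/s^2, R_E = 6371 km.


r = 25960.6220 km
T = 693.7973 min
Eclipse fraction = arcsin(R_E/r)/pi = arcsin(6371.0000/25960.6220)/pi
= arcsin(0.2454101)/pi = 0.07892263
Eclipse duration = 0.07892263 * 693.7973 = 54.7563 min

54.7563 minutes


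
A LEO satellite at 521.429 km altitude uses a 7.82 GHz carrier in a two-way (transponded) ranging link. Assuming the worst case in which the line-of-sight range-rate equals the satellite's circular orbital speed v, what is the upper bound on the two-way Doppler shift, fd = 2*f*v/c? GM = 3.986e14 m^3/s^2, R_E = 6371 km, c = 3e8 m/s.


r = 6.892429e+06 m
v = sqrt(mu/r) = 7604.7072 m/s (worst-case radial velocity)
f = 7.82 GHz = 7.82e+09 Hz
fd = 2*f*v/c = 2*7.82e+09*7604.7072/3.0e+08
fd = 396458.7348 Hz

396458.7348 Hz


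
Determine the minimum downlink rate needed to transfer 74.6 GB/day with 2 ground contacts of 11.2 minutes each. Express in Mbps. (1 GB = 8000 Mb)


total contact time = 2 * 11.2 * 60 = 1344.0000 s
data = 74.6 GB = 596800.0000 Mb
rate = 596800.0000 / 1344.0000 = 444.0476 Mbps

444.0476 Mbps


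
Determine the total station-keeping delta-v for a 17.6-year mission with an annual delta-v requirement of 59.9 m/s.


dV = rate * years = 59.9 * 17.6
dV = 1054.2400 m/s

1054.2400 m/s


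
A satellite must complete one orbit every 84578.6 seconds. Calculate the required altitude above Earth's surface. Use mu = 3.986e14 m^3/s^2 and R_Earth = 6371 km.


T = 84578.6 s
r = (mu*T^2/(4*pi^2))^(1/3) = (3.986e14 * 84578.6^2 / (4*pi^2))^(1/3)
r = 4.1645318e+07 m = 41645.3178 km
alt = r - R_E = 41645.3178 - 6371 = 35274.3178 km

35274.3178 km


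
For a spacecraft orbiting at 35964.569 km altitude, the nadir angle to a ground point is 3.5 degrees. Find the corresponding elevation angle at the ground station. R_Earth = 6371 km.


r = R_E + alt = 42335.5690 km
Law of sines in the satellite / Earth-center / ground-point triangle:
  sin(nadir)/R_E = sin(90 + el)/r  =>  cos(el) = (r/R_E)*sin(nadir)
cos(el) = (42335.5690 / 6371.0000) * sin(3.5 deg) = 0.4056702
el = arccos(0.4056702) = 66.0669 deg
(Earth-central angle = 90 - nadir - el = 20.4331 deg)

66.0669 degrees


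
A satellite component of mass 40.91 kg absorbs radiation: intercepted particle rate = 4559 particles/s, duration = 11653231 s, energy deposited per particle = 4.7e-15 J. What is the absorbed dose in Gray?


Total energy deposited = rate * time * E_per
  = 4559 * 11653231 * 4.7e-15 = 2.4969728e-04 J
Dose = E_total / mass = 2.4969728e-04 / 40.91
Dose = 6.1035756e-06 Gy

6.1036e-06 Gy


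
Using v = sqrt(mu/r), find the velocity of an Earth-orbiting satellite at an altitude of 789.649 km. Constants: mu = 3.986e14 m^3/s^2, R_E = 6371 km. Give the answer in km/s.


r = R_E + alt = 6371.0 + 789.649 = 7160.6490 km = 7.160649e+06 m
v = sqrt(mu/r) = sqrt(3.986e14 / 7.160649e+06) = 7460.9212 m/s = 7.4609 km/s

7.4609 km/s


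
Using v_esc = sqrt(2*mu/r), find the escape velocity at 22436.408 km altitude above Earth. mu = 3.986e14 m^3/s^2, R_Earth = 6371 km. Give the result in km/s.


r = 6371.0 + 22436.408 = 28807.4080 km = 2.8807408e+07 m
v_esc = sqrt(2*mu/r) = sqrt(2*3.986e14 / 2.8807408e+07)
v_esc = 5260.5549 m/s = 5.2606 km/s

5.2606 km/s


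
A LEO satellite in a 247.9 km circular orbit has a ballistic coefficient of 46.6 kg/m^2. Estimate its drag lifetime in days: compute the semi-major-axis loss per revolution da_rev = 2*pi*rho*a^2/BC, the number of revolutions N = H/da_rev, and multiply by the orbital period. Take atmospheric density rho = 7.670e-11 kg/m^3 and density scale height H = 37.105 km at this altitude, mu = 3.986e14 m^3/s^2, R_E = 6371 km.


a = R_E + alt = 6618.9000 km = 6.6189e+06 m
da_rev = 2*pi*rho*a^2/BC = 2*pi*7.670e-11*(6.6189e+06)^2/46.6 = 453.065461 m per revolution
N = H/da_rev = 37105.0000 m / 453.065461 m = 81.8977 revolutions
P = 2*pi*sqrt(a^3/mu) = 5359.0764 s
lifetime = N*P = 81.8977 * 5359.0764 = 438895.8068 s = 5.0798 days

5.0798 days


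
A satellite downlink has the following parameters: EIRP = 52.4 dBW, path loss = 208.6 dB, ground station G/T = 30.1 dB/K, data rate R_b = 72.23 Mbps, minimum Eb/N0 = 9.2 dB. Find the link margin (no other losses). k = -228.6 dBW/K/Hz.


C/N0 = EIRP - FSPL + G/T - k = 52.4 - 208.6 + 30.1 - (-228.6)
C/N0 = 102.5000 dB-Hz
R_b = 72.23 Mbps = 7.223e+07 bps -> 10*log10(R_b) = 78.5872 dB-Hz
Eb/N0 = C/N0 - 10*log10(R_b) = 102.5000 - 78.5872 = 23.9128 dB
Margin = Eb/N0 - Eb/N0_req = 23.9128 - 9.2 = 14.7128 dB (link closes)

14.7128 dB


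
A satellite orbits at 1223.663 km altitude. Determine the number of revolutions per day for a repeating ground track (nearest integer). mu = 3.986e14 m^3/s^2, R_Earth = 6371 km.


r = 7.594663e+06 m
T = 2*pi*sqrt(r^3/mu) = 6586.7925 s = 109.7799 min
revs/day = 1440 / 109.7799 = 13.1172
Rounded: 13 revolutions per day

13 revolutions per day


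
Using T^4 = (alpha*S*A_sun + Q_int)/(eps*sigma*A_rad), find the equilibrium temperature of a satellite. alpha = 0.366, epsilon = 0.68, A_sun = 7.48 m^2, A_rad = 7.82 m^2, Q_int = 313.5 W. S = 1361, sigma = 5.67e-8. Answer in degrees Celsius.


Numerator = alpha*S*A_sun + Q_int = 0.366*1361*7.48 + 313.5 = 4039.4825 W
Denominator = eps*sigma*A_rad = 0.68*5.67e-8*7.82 = 3.0150792e-07 W/K^4
T^4 = 1.33976e+10 K^4
T = 340.2176 K = 67.0676 C

67.0676 degrees Celsius


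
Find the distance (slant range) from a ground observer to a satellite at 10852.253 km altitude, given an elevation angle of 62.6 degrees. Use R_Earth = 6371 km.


h = 10852.253 km, el = 62.6 deg
d = -R_E*sin(el) + sqrt((R_E*sin(el))^2 + 2*R_E*h + h^2)
d = -6371.0000*sin(1.0926) + sqrt((6371.0000*0.8878154)^2 + 2*6371.0000*10852.253 + 10852.253^2)
d = 11315.5935 km

11315.5935 km


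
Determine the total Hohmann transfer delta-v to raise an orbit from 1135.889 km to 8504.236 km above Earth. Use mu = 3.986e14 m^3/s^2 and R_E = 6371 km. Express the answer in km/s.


r1 = 7506.8890 km = 7.506889e+06 m
r2 = 14875.2360 km = 1.4875236e+07 m
dv1 = sqrt(mu/r1)*(sqrt(2*r2/(r1+r2)) - 1) = 1114.2460 m/s
dv2 = sqrt(mu/r2)*(1 - sqrt(2*r1/(r1+r2))) = 936.8457 m/s
total dv = |dv1| + |dv2| = 1114.2460 + 936.8457 = 2051.0917 m/s = 2.0511 km/s

2.0511 km/s


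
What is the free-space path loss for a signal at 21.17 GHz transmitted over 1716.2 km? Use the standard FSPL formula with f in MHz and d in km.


f = 21.17 GHz = 21170.0000 MHz
d = 1716.2 km
FSPL = 32.44 + 20*log10(21170.0000) + 20*log10(1716.2)
FSPL = 32.44 + 86.5144 + 64.6914
FSPL = 183.6458 dB

183.6458 dB


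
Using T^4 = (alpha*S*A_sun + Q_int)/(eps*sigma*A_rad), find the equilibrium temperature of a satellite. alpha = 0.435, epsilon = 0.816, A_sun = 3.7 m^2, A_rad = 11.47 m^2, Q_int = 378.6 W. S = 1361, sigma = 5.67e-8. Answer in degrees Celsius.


Numerator = alpha*S*A_sun + Q_int = 0.435*1361*3.7 + 378.6 = 2569.1295 W
Denominator = eps*sigma*A_rad = 0.816*5.67e-8*11.47 = 5.3068478e-07 W/K^4
T^4 = 4.8411592e+09 K^4
T = 263.7773 K = -9.3727 C

-9.3727 degrees Celsius


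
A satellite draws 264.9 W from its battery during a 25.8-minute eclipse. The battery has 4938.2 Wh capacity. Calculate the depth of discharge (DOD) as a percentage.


E_used = P * t / 60 = 264.9 * 25.8 / 60 = 113.9070 Wh
DOD = E_used / E_total * 100 = 113.9070 / 4938.2 * 100
DOD = 2.3067 %

2.3067 %


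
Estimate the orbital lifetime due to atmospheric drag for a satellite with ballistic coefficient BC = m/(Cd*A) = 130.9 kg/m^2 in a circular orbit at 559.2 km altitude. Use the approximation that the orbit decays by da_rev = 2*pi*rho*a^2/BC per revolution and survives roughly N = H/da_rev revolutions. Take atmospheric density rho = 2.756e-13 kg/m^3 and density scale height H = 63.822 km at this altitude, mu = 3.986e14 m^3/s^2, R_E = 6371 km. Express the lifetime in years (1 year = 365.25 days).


a = R_E + alt = 6930.2000 km = 6.9302e+06 m
da_rev = 2*pi*rho*a^2/BC = 2*pi*2.756e-13*(6.9302e+06)^2/130.9 = 0.635346982 m per revolution
N = H/da_rev = 63822.0000 m / 0.635346982 m = 100452.1967 revolutions
P = 2*pi*sqrt(a^3/mu) = 5741.5595 s
lifetime = N*P = 100452.1967 * 5741.5595 = 5.7675227e+08 s = 6675.3735 days
years = 6675.3735 / 365.25 = 18.2762 years

18.2762 years


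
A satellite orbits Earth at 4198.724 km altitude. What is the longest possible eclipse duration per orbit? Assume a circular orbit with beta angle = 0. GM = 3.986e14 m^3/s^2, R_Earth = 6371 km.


r = 10569.7240 km
T = 180.2418 min
Eclipse fraction = arcsin(R_E/r)/pi = arcsin(6371.0000/10569.7240)/pi
= arcsin(0.6027594)/pi = 0.2059321
Eclipse duration = 0.2059321 * 180.2418 = 37.1176 min

37.1176 minutes


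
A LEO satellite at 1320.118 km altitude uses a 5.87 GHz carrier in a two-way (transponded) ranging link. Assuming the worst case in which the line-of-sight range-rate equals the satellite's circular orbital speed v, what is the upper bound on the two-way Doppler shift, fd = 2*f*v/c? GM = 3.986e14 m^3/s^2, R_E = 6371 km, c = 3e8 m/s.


r = 7.691118e+06 m
v = sqrt(mu/r) = 7199.0288 m/s (worst-case radial velocity)
f = 5.87 GHz = 5.87e+09 Hz
fd = 2*f*v/c = 2*5.87e+09*7199.0288/3.0e+08
fd = 281721.9930 Hz

281721.9930 Hz


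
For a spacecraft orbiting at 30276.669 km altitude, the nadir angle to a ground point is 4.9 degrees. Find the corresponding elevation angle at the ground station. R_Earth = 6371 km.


r = R_E + alt = 36647.6690 km
Law of sines in the satellite / Earth-center / ground-point triangle:
  sin(nadir)/R_E = sin(90 + el)/r  =>  cos(el) = (r/R_E)*sin(nadir)
cos(el) = (36647.6690 / 6371.0000) * sin(4.9 deg) = 0.4913406
el = arccos(0.4913406) = 60.5713 deg
(Earth-central angle = 90 - nadir - el = 24.5287 deg)

60.5713 degrees


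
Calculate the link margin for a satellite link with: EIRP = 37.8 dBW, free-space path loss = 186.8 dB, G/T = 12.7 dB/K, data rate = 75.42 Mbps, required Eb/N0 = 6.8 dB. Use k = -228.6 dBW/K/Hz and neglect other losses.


C/N0 = EIRP - FSPL + G/T - k = 37.8 - 186.8 + 12.7 - (-228.6)
C/N0 = 92.3000 dB-Hz
R_b = 75.42 Mbps = 7.542e+07 bps -> 10*log10(R_b) = 78.7749 dB-Hz
Eb/N0 = C/N0 - 10*log10(R_b) = 92.3000 - 78.7749 = 13.5251 dB
Margin = Eb/N0 - Eb/N0_req = 13.5251 - 6.8 = 6.7251 dB (link closes)

6.7251 dB


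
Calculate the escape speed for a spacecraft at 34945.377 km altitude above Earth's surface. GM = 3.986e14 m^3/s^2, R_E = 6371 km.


r = 6371.0 + 34945.377 = 41316.3770 km = 4.1316377e+07 m
v_esc = sqrt(2*mu/r) = sqrt(2*3.986e14 / 4.1316377e+07)
v_esc = 4392.6088 m/s = 4.3926 km/s

4.3926 km/s


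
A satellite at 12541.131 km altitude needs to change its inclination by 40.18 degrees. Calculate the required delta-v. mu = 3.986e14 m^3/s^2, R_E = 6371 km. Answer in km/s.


r = 18912.1310 km = 1.8912131e+07 m
V = sqrt(mu/r) = 4590.9061 m/s
di = 40.18 deg = 0.7012733 rad
dV = 2*V*sin(di/2) = 2*4590.9061*sin(0.3506366)
dV = 3153.9138 m/s = 3.1539 km/s

3.1539 km/s


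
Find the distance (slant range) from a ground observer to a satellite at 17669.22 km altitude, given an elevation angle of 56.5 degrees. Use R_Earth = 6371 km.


h = 17669.22 km, el = 56.5 deg
d = -R_E*sin(el) + sqrt((R_E*sin(el))^2 + 2*R_E*h + h^2)
d = -6371.0000*sin(0.986111) + sqrt((6371.0000*0.8338858)^2 + 2*6371.0000*17669.22 + 17669.22^2)
d = 18468.9697 km

18468.9697 km


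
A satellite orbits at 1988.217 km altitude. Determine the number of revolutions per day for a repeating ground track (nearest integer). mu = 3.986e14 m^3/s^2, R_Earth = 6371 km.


r = 8.359217e+06 m
T = 2*pi*sqrt(r^3/mu) = 7606.0578 s = 126.7676 min
revs/day = 1440 / 126.7676 = 11.3594
Rounded: 11 revolutions per day

11 revolutions per day


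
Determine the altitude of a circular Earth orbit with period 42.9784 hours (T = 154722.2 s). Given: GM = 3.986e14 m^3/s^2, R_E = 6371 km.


T = 154722.2 s
r = (mu*T^2/(4*pi^2))^(1/3) = (3.986e14 * 154722.2^2 / (4*pi^2))^(1/3)
r = 6.2291331e+07 m = 62291.3305 km
alt = r - R_E = 62291.3305 - 6371 = 55920.3305 km

55920.3305 km


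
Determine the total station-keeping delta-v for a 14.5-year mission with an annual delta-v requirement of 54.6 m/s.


dV = rate * years = 54.6 * 14.5
dV = 791.7000 m/s

791.7000 m/s


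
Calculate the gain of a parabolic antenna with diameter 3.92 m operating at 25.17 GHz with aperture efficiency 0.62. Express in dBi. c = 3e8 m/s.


lambda = c/f = 3e8 / 2.517e+10 = 0.01191895 m
G = eta*(pi*D/lambda)^2 = 0.62*(pi*3.92/0.01191895)^2
G = 661892.5465 (linear)
G = 10*log10(661892.5465) = 58.2079 dBi

58.2079 dBi


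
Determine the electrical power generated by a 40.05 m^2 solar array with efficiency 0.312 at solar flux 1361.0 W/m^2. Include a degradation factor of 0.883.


P = area * eta * S * degradation
P = 40.05 * 0.312 * 1361.0 * 0.883
P = 15016.7497 W

15016.7497 W


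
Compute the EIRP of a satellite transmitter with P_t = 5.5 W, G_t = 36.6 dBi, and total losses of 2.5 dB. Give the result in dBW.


Pt = 5.5 W = 7.4036 dBW
EIRP = Pt_dBW + Gt - losses = 7.4036 + 36.6 - 2.5 = 41.5036 dBW

41.5036 dBW


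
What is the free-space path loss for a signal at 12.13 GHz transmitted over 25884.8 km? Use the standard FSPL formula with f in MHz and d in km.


f = 12.13 GHz = 12130.0000 MHz
d = 25884.8 km
FSPL = 32.44 + 20*log10(12130.0000) + 20*log10(25884.8)
FSPL = 32.44 + 81.6772 + 88.2609
FSPL = 202.3781 dB

202.3781 dB


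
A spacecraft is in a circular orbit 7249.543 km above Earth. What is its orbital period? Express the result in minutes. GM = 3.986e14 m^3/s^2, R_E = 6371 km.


r = 13620.5430 km = 1.3620543e+07 m
T = 2*pi*sqrt(r^3/mu) = 2*pi*sqrt(2.5268721e+21 / 3.986e14)
T = 15819.8679 s = 263.6645 min

263.6645 minutes


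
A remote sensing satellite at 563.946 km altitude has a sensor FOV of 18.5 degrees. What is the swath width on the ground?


FOV = 18.5 deg = 0.3228859 rad
swath = 2 * alt * tan(FOV/2) = 2 * 563.946 * tan(0.161443)
swath = 2 * 563.946 * 0.1628603
swath = 183.6889 km

183.6889 km


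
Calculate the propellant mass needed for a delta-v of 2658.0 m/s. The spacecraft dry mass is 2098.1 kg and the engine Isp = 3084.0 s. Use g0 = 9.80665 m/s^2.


ve = Isp * g0 = 3084.0 * 9.80665 = 30243.708600 m/s
mass ratio = exp(dv/ve) = exp(2658.0/30243.708600) = 1.09186369
m_prop = m_dry * (mr - 1) = 2098.1 * (1.09186369 - 1)
m_prop = 192.7392 kg

192.7392 kg


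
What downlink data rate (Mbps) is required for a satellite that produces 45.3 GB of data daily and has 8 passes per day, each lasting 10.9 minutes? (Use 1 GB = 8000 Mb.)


total contact time = 8 * 10.9 * 60 = 5232.0000 s
data = 45.3 GB = 362400.0000 Mb
rate = 362400.0000 / 5232.0000 = 69.2661 Mbps

69.2661 Mbps


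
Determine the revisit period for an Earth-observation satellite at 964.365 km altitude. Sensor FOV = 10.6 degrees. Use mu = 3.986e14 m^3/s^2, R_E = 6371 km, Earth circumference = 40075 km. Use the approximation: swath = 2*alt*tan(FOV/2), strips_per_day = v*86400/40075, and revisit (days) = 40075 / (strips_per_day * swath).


swath = 2*964.365*tan(0.09250245) = 178.9229 km
v = sqrt(mu/r) = 7371.5325 m/s = 7.3715 km/s
strips/day = v*86400/40075 = 7.3715*86400/40075 = 15.8927
coverage/day = strips * swath = 15.8927 * 178.9229 = 2843.5696 km
revisit = 40075 / 2843.5696 = 14.0932 days

14.0932 days


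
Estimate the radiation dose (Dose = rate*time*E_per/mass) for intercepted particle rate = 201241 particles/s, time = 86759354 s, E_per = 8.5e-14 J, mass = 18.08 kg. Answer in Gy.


Total energy deposited = rate * time * E_per
  = 201241 * 86759354 * 8.5e-14 = 1.4841 J
Dose = E_total / mass = 1.4841 / 18.08
Dose = 0.08208301 Gy

0.0821 Gy


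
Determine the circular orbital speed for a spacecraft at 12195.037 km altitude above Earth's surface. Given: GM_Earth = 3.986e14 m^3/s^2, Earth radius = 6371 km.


r = R_E + alt = 6371.0 + 12195.037 = 18566.0370 km = 1.8566037e+07 m
v = sqrt(mu/r) = sqrt(3.986e14 / 1.8566037e+07) = 4633.4987 m/s = 4.6335 km/s

4.6335 km/s


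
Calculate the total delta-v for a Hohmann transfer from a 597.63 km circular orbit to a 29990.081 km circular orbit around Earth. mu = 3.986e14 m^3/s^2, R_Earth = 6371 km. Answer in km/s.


r1 = 6968.6300 km = 6.96863e+06 m
r2 = 36361.0810 km = 3.6361081e+07 m
dv1 = sqrt(mu/r1)*(sqrt(2*r2/(r1+r2)) - 1) = 2234.9403 m/s
dv2 = sqrt(mu/r2)*(1 - sqrt(2*r1/(r1+r2))) = 1433.1461 m/s
total dv = |dv1| + |dv2| = 2234.9403 + 1433.1461 = 3668.0864 m/s = 3.6681 km/s

3.6681 km/s


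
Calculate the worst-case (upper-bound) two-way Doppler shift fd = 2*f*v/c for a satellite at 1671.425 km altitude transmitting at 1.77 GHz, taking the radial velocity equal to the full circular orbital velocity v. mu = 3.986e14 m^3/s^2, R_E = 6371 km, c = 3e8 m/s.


r = 8.042425e+06 m
v = sqrt(mu/r) = 7040.0402 m/s (worst-case radial velocity)
f = 1.77 GHz = 1.77e+09 Hz
fd = 2*f*v/c = 2*1.77e+09*7040.0402/3.0e+08
fd = 83072.4740 Hz

83072.4740 Hz


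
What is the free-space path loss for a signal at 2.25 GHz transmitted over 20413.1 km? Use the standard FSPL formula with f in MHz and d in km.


f = 2.25 GHz = 2250.0000 MHz
d = 20413.1 km
FSPL = 32.44 + 20*log10(2250.0000) + 20*log10(20413.1)
FSPL = 32.44 + 67.0437 + 86.1982
FSPL = 185.6818 dB

185.6818 dB
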